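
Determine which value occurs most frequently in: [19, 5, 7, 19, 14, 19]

19

Step 1: Count the frequency of each value:
  5: appears 1 time(s)
  7: appears 1 time(s)
  14: appears 1 time(s)
  19: appears 3 time(s)
Step 2: The value 19 appears most frequently (3 times).
Step 3: Mode = 19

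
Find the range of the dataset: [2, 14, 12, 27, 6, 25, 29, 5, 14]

27

Step 1: Identify the maximum value: max = 29
Step 2: Identify the minimum value: min = 2
Step 3: Range = max - min = 29 - 2 = 27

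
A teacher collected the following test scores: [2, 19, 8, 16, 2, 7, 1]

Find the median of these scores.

7

Step 1: Sort the data in ascending order: [1, 2, 2, 7, 8, 16, 19]
Step 2: The number of values is n = 7.
Step 3: Since n is odd, the median is the middle value at position 4: 7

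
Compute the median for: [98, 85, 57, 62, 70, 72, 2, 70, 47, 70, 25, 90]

70

Step 1: Sort the data in ascending order: [2, 25, 47, 57, 62, 70, 70, 70, 72, 85, 90, 98]
Step 2: The number of values is n = 12.
Step 3: Since n is even, the median is the average of positions 6 and 7:
  Median = (70 + 70) / 2 = 70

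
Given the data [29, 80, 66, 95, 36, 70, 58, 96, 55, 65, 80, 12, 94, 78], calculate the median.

68

Step 1: Sort the data in ascending order: [12, 29, 36, 55, 58, 65, 66, 70, 78, 80, 80, 94, 95, 96]
Step 2: The number of values is n = 14.
Step 3: Since n is even, the median is the average of positions 7 and 8:
  Median = (66 + 70) / 2 = 68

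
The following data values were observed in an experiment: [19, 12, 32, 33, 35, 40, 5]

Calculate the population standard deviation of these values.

12.2057

Step 1: Compute the mean: 25.1429
Step 2: Sum of squared deviations from the mean: 1042.8571
Step 3: Population variance = 1042.8571 / 7 = 148.9796
Step 4: Standard deviation = sqrt(148.9796) = 12.2057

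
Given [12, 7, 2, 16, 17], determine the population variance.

31.76

Step 1: Compute the mean: (12 + 7 + 2 + 16 + 17) / 5 = 10.8
Step 2: Compute squared deviations from the mean:
  (12 - 10.8)^2 = 1.44
  (7 - 10.8)^2 = 14.44
  (2 - 10.8)^2 = 77.44
  (16 - 10.8)^2 = 27.04
  (17 - 10.8)^2 = 38.44
Step 3: Sum of squared deviations = 158.8
Step 4: Population variance = 158.8 / 5 = 31.76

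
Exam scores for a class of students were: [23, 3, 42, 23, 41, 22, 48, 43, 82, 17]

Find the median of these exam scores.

32

Step 1: Sort the data in ascending order: [3, 17, 22, 23, 23, 41, 42, 43, 48, 82]
Step 2: The number of values is n = 10.
Step 3: Since n is even, the median is the average of positions 5 and 6:
  Median = (23 + 41) / 2 = 32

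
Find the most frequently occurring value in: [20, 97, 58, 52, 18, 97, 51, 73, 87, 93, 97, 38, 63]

97

Step 1: Count the frequency of each value:
  18: appears 1 time(s)
  20: appears 1 time(s)
  38: appears 1 time(s)
  51: appears 1 time(s)
  52: appears 1 time(s)
  58: appears 1 time(s)
  63: appears 1 time(s)
  73: appears 1 time(s)
  87: appears 1 time(s)
  93: appears 1 time(s)
  97: appears 3 time(s)
Step 2: The value 97 appears most frequently (3 times).
Step 3: Mode = 97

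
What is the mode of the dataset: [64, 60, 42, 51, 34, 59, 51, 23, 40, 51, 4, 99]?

51

Step 1: Count the frequency of each value:
  4: appears 1 time(s)
  23: appears 1 time(s)
  34: appears 1 time(s)
  40: appears 1 time(s)
  42: appears 1 time(s)
  51: appears 3 time(s)
  59: appears 1 time(s)
  60: appears 1 time(s)
  64: appears 1 time(s)
  99: appears 1 time(s)
Step 2: The value 51 appears most frequently (3 times).
Step 3: Mode = 51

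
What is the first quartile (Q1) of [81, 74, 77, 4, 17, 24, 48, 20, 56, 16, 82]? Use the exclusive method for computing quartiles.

17

Step 1: Sort the data: [4, 16, 17, 20, 24, 48, 56, 74, 77, 81, 82]
Step 2: n = 11
Step 3: Using the exclusive quartile method:
  Q1 = 17
  Q2 (median) = 48
  Q3 = 77
  IQR = Q3 - Q1 = 77 - 17 = 60
Step 4: Q1 = 17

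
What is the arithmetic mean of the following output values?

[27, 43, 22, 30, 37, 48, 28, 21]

32

Step 1: Sum all values: 27 + 43 + 22 + 30 + 37 + 48 + 28 + 21 = 256
Step 2: Count the number of values: n = 8
Step 3: Mean = sum / n = 256 / 8 = 32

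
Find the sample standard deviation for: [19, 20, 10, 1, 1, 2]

8.9312

Step 1: Compute the mean: 8.8333
Step 2: Sum of squared deviations from the mean: 398.8333
Step 3: Sample variance = 398.8333 / 5 = 79.7667
Step 4: Standard deviation = sqrt(79.7667) = 8.9312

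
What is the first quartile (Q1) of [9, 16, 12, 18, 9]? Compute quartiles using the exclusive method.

9

Step 1: Sort the data: [9, 9, 12, 16, 18]
Step 2: n = 5
Step 3: Using the exclusive quartile method:
  Q1 = 9
  Q2 (median) = 12
  Q3 = 17
  IQR = Q3 - Q1 = 17 - 9 = 8
Step 4: Q1 = 9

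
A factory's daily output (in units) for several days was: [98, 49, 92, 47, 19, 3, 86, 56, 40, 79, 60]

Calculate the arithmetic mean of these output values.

57.1818

Step 1: Sum all values: 98 + 49 + 92 + 47 + 19 + 3 + 86 + 56 + 40 + 79 + 60 = 629
Step 2: Count the number of values: n = 11
Step 3: Mean = sum / n = 629 / 11 = 57.1818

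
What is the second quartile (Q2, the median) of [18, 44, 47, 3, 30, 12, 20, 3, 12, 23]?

19

Step 1: Sort the data: [3, 3, 12, 12, 18, 20, 23, 30, 44, 47]
Step 2: n = 10
Step 3: Q2 is the median. Since n is even, it is the average of the values at positions 5 and 6:
  Q2 = (18 + 20) / 2 = 19
Step 4: Q2 = 19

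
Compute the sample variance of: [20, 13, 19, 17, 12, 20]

12.5667

Step 1: Compute the mean: (20 + 13 + 19 + 17 + 12 + 20) / 6 = 16.8333
Step 2: Compute squared deviations from the mean:
  (20 - 16.8333)^2 = 10.0278
  (13 - 16.8333)^2 = 14.6944
  (19 - 16.8333)^2 = 4.6944
  (17 - 16.8333)^2 = 0.0278
  (12 - 16.8333)^2 = 23.3611
  (20 - 16.8333)^2 = 10.0278
Step 3: Sum of squared deviations = 62.8333
Step 4: Sample variance = 62.8333 / 5 = 12.5667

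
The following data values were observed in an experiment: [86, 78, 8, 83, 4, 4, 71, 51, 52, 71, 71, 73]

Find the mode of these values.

71

Step 1: Count the frequency of each value:
  4: appears 2 time(s)
  8: appears 1 time(s)
  51: appears 1 time(s)
  52: appears 1 time(s)
  71: appears 3 time(s)
  73: appears 1 time(s)
  78: appears 1 time(s)
  83: appears 1 time(s)
  86: appears 1 time(s)
Step 2: The value 71 appears most frequently (3 times).
Step 3: Mode = 71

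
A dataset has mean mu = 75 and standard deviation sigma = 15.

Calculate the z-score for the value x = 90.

1

Step 1: Recall the z-score formula: z = (x - mu) / sigma
Step 2: Substitute values: z = (90 - 75) / 15
Step 3: z = 15 / 15 = 1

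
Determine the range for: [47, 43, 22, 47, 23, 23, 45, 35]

25

Step 1: Identify the maximum value: max = 47
Step 2: Identify the minimum value: min = 22
Step 3: Range = max - min = 47 - 22 = 25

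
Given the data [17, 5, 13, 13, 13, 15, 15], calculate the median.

13

Step 1: Sort the data in ascending order: [5, 13, 13, 13, 15, 15, 17]
Step 2: The number of values is n = 7.
Step 3: Since n is odd, the median is the middle value at position 4: 13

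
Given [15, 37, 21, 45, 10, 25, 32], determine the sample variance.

153.2857

Step 1: Compute the mean: (15 + 37 + 21 + 45 + 10 + 25 + 32) / 7 = 26.4286
Step 2: Compute squared deviations from the mean:
  (15 - 26.4286)^2 = 130.6122
  (37 - 26.4286)^2 = 111.7551
  (21 - 26.4286)^2 = 29.4694
  (45 - 26.4286)^2 = 344.898
  (10 - 26.4286)^2 = 269.898
  (25 - 26.4286)^2 = 2.0408
  (32 - 26.4286)^2 = 31.0408
Step 3: Sum of squared deviations = 919.7143
Step 4: Sample variance = 919.7143 / 6 = 153.2857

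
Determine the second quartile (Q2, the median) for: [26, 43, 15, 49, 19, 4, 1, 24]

21.5

Step 1: Sort the data: [1, 4, 15, 19, 24, 26, 43, 49]
Step 2: n = 8
Step 3: Q2 is the median. Since n is even, it is the average of the values at positions 4 and 5:
  Q2 = (19 + 24) / 2 = 21.5
Step 4: Q2 = 21.5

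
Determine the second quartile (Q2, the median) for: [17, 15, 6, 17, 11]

15

Step 1: Sort the data: [6, 11, 15, 17, 17]
Step 2: n = 5
Step 3: Q2 is the median. Since n is odd, it is the middle value at position 3: 15
Step 4: Q2 = 15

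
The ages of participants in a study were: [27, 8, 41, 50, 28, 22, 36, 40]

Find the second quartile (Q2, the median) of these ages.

32

Step 1: Sort the data: [8, 22, 27, 28, 36, 40, 41, 50]
Step 2: n = 8
Step 3: Q2 is the median. Since n is even, it is the average of the values at positions 4 and 5:
  Q2 = (28 + 36) / 2 = 32
Step 4: Q2 = 32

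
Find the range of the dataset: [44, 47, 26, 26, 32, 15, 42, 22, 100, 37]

85

Step 1: Identify the maximum value: max = 100
Step 2: Identify the minimum value: min = 15
Step 3: Range = max - min = 100 - 15 = 85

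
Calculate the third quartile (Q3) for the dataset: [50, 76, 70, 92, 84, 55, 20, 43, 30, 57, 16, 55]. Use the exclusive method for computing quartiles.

74.5

Step 1: Sort the data: [16, 20, 30, 43, 50, 55, 55, 57, 70, 76, 84, 92]
Step 2: n = 12
Step 3: Using the exclusive quartile method:
  Q1 = 33.25
  Q2 (median) = 55
  Q3 = 74.5
  IQR = Q3 - Q1 = 74.5 - 33.25 = 41.25
Step 4: Q3 = 74.5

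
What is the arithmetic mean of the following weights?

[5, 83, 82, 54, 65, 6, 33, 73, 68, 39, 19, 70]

49.75

Step 1: Sum all values: 5 + 83 + 82 + 54 + 65 + 6 + 33 + 73 + 68 + 39 + 19 + 70 = 597
Step 2: Count the number of values: n = 12
Step 3: Mean = sum / n = 597 / 12 = 49.75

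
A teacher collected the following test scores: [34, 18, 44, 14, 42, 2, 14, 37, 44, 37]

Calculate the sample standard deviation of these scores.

15.1672

Step 1: Compute the mean: 28.6
Step 2: Sum of squared deviations from the mean: 2070.4
Step 3: Sample variance = 2070.4 / 9 = 230.0444
Step 4: Standard deviation = sqrt(230.0444) = 15.1672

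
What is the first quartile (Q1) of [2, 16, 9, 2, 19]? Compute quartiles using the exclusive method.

2

Step 1: Sort the data: [2, 2, 9, 16, 19]
Step 2: n = 5
Step 3: Using the exclusive quartile method:
  Q1 = 2
  Q2 (median) = 9
  Q3 = 17.5
  IQR = Q3 - Q1 = 17.5 - 2 = 15.5
Step 4: Q1 = 2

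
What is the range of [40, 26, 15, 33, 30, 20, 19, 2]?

38

Step 1: Identify the maximum value: max = 40
Step 2: Identify the minimum value: min = 2
Step 3: Range = max - min = 40 - 2 = 38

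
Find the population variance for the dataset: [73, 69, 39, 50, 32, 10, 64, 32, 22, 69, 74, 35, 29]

433.3846

Step 1: Compute the mean: (73 + 69 + 39 + 50 + 32 + 10 + 64 + 32 + 22 + 69 + 74 + 35 + 29) / 13 = 46
Step 2: Compute squared deviations from the mean:
  (73 - 46)^2 = 729
  (69 - 46)^2 = 529
  (39 - 46)^2 = 49
  (50 - 46)^2 = 16
  (32 - 46)^2 = 196
  (10 - 46)^2 = 1296
  (64 - 46)^2 = 324
  (32 - 46)^2 = 196
  (22 - 46)^2 = 576
  (69 - 46)^2 = 529
  (74 - 46)^2 = 784
  (35 - 46)^2 = 121
  (29 - 46)^2 = 289
Step 3: Sum of squared deviations = 5634
Step 4: Population variance = 5634 / 13 = 433.3846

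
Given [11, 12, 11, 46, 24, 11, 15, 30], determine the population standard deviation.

11.8533

Step 1: Compute the mean: 20
Step 2: Sum of squared deviations from the mean: 1124
Step 3: Population variance = 1124 / 8 = 140.5
Step 4: Standard deviation = sqrt(140.5) = 11.8533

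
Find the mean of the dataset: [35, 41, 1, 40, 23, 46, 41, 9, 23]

28.7778

Step 1: Sum all values: 35 + 41 + 1 + 40 + 23 + 46 + 41 + 9 + 23 = 259
Step 2: Count the number of values: n = 9
Step 3: Mean = sum / n = 259 / 9 = 28.7778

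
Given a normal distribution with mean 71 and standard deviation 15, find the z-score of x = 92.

1.4

Step 1: Recall the z-score formula: z = (x - mu) / sigma
Step 2: Substitute values: z = (92 - 71) / 15
Step 3: z = 21 / 15 = 1.4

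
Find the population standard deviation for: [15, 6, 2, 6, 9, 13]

4.4253

Step 1: Compute the mean: 8.5
Step 2: Sum of squared deviations from the mean: 117.5
Step 3: Population variance = 117.5 / 6 = 19.5833
Step 4: Standard deviation = sqrt(19.5833) = 4.4253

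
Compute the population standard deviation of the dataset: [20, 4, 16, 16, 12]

5.4259

Step 1: Compute the mean: 13.6
Step 2: Sum of squared deviations from the mean: 147.2
Step 3: Population variance = 147.2 / 5 = 29.44
Step 4: Standard deviation = sqrt(29.44) = 5.4259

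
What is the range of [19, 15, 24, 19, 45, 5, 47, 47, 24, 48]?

43

Step 1: Identify the maximum value: max = 48
Step 2: Identify the minimum value: min = 5
Step 3: Range = max - min = 48 - 5 = 43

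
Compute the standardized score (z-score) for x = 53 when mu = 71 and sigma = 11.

-1.6364

Step 1: Recall the z-score formula: z = (x - mu) / sigma
Step 2: Substitute values: z = (53 - 71) / 11
Step 3: z = -18 / 11 = -1.6364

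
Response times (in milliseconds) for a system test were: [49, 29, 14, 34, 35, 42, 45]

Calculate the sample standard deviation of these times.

11.7027

Step 1: Compute the mean: 35.4286
Step 2: Sum of squared deviations from the mean: 821.7143
Step 3: Sample variance = 821.7143 / 6 = 136.9524
Step 4: Standard deviation = sqrt(136.9524) = 11.7027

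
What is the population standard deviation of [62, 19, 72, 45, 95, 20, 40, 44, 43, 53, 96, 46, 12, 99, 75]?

27.0788

Step 1: Compute the mean: 54.7333
Step 2: Sum of squared deviations from the mean: 10998.9333
Step 3: Population variance = 10998.9333 / 15 = 733.2622
Step 4: Standard deviation = sqrt(733.2622) = 27.0788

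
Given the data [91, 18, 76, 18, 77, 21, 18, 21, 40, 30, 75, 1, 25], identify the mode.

18

Step 1: Count the frequency of each value:
  1: appears 1 time(s)
  18: appears 3 time(s)
  21: appears 2 time(s)
  25: appears 1 time(s)
  30: appears 1 time(s)
  40: appears 1 time(s)
  75: appears 1 time(s)
  76: appears 1 time(s)
  77: appears 1 time(s)
  91: appears 1 time(s)
Step 2: The value 18 appears most frequently (3 times).
Step 3: Mode = 18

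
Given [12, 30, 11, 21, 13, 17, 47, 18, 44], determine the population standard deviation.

12.8755

Step 1: Compute the mean: 23.6667
Step 2: Sum of squared deviations from the mean: 1492
Step 3: Population variance = 1492 / 9 = 165.7778
Step 4: Standard deviation = sqrt(165.7778) = 12.8755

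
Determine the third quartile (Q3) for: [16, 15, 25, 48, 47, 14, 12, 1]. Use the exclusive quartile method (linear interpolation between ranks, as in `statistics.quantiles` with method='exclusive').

41.5

Step 1: Sort the data: [1, 12, 14, 15, 16, 25, 47, 48]
Step 2: n = 8
Step 3: Using the exclusive quartile method:
  Q1 = 12.5
  Q2 (median) = 15.5
  Q3 = 41.5
  IQR = Q3 - Q1 = 41.5 - 12.5 = 29
Step 4: Q3 = 41.5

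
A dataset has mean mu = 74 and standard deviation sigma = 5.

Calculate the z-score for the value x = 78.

0.8

Step 1: Recall the z-score formula: z = (x - mu) / sigma
Step 2: Substitute values: z = (78 - 74) / 5
Step 3: z = 4 / 5 = 0.8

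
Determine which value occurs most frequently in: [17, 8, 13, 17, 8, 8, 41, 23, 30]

8

Step 1: Count the frequency of each value:
  8: appears 3 time(s)
  13: appears 1 time(s)
  17: appears 2 time(s)
  23: appears 1 time(s)
  30: appears 1 time(s)
  41: appears 1 time(s)
Step 2: The value 8 appears most frequently (3 times).
Step 3: Mode = 8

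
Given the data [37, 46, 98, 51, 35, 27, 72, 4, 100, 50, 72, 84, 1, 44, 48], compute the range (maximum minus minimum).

99

Step 1: Identify the maximum value: max = 100
Step 2: Identify the minimum value: min = 1
Step 3: Range = max - min = 100 - 1 = 99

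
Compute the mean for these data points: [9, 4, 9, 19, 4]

9

Step 1: Sum all values: 9 + 4 + 9 + 19 + 4 = 45
Step 2: Count the number of values: n = 5
Step 3: Mean = sum / n = 45 / 5 = 9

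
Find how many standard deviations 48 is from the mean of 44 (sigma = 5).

0.8

Step 1: Recall the z-score formula: z = (x - mu) / sigma
Step 2: Substitute values: z = (48 - 44) / 5
Step 3: z = 4 / 5 = 0.8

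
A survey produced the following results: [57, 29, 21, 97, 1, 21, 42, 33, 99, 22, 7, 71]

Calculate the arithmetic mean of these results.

41.6667

Step 1: Sum all values: 57 + 29 + 21 + 97 + 1 + 21 + 42 + 33 + 99 + 22 + 7 + 71 = 500
Step 2: Count the number of values: n = 12
Step 3: Mean = sum / n = 500 / 12 = 41.6667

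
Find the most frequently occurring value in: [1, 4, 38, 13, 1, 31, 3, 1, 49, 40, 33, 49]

1

Step 1: Count the frequency of each value:
  1: appears 3 time(s)
  3: appears 1 time(s)
  4: appears 1 time(s)
  13: appears 1 time(s)
  31: appears 1 time(s)
  33: appears 1 time(s)
  38: appears 1 time(s)
  40: appears 1 time(s)
  49: appears 2 time(s)
Step 2: The value 1 appears most frequently (3 times).
Step 3: Mode = 1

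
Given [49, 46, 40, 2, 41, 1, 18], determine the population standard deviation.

19.2088

Step 1: Compute the mean: 28.1429
Step 2: Sum of squared deviations from the mean: 2582.8571
Step 3: Population variance = 2582.8571 / 7 = 368.9796
Step 4: Standard deviation = sqrt(368.9796) = 19.2088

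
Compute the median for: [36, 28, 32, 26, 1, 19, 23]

26

Step 1: Sort the data in ascending order: [1, 19, 23, 26, 28, 32, 36]
Step 2: The number of values is n = 7.
Step 3: Since n is odd, the median is the middle value at position 4: 26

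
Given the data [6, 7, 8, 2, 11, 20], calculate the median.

7.5

Step 1: Sort the data in ascending order: [2, 6, 7, 8, 11, 20]
Step 2: The number of values is n = 6.
Step 3: Since n is even, the median is the average of positions 3 and 4:
  Median = (7 + 8) / 2 = 7.5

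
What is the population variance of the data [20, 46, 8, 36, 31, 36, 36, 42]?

133.1094

Step 1: Compute the mean: (20 + 46 + 8 + 36 + 31 + 36 + 36 + 42) / 8 = 31.875
Step 2: Compute squared deviations from the mean:
  (20 - 31.875)^2 = 141.0156
  (46 - 31.875)^2 = 199.5156
  (8 - 31.875)^2 = 570.0156
  (36 - 31.875)^2 = 17.0156
  (31 - 31.875)^2 = 0.7656
  (36 - 31.875)^2 = 17.0156
  (36 - 31.875)^2 = 17.0156
  (42 - 31.875)^2 = 102.5156
Step 3: Sum of squared deviations = 1064.875
Step 4: Population variance = 1064.875 / 8 = 133.1094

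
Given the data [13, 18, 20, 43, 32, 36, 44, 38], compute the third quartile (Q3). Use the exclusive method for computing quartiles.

41.75

Step 1: Sort the data: [13, 18, 20, 32, 36, 38, 43, 44]
Step 2: n = 8
Step 3: Using the exclusive quartile method:
  Q1 = 18.5
  Q2 (median) = 34
  Q3 = 41.75
  IQR = Q3 - Q1 = 41.75 - 18.5 = 23.25
Step 4: Q3 = 41.75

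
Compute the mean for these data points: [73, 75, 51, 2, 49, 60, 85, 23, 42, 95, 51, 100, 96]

61.6923

Step 1: Sum all values: 73 + 75 + 51 + 2 + 49 + 60 + 85 + 23 + 42 + 95 + 51 + 100 + 96 = 802
Step 2: Count the number of values: n = 13
Step 3: Mean = sum / n = 802 / 13 = 61.6923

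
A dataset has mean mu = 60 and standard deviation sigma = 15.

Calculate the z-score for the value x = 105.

3

Step 1: Recall the z-score formula: z = (x - mu) / sigma
Step 2: Substitute values: z = (105 - 60) / 15
Step 3: z = 45 / 15 = 3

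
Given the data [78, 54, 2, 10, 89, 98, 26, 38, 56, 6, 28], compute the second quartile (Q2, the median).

38

Step 1: Sort the data: [2, 6, 10, 26, 28, 38, 54, 56, 78, 89, 98]
Step 2: n = 11
Step 3: Q2 is the median. Since n is odd, it is the middle value at position 6: 38
Step 4: Q2 = 38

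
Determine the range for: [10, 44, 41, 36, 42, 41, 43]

34

Step 1: Identify the maximum value: max = 44
Step 2: Identify the minimum value: min = 10
Step 3: Range = max - min = 44 - 10 = 34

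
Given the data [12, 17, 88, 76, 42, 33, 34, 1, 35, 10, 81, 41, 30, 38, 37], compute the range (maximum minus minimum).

87

Step 1: Identify the maximum value: max = 88
Step 2: Identify the minimum value: min = 1
Step 3: Range = max - min = 88 - 1 = 87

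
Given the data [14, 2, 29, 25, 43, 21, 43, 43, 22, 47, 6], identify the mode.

43

Step 1: Count the frequency of each value:
  2: appears 1 time(s)
  6: appears 1 time(s)
  14: appears 1 time(s)
  21: appears 1 time(s)
  22: appears 1 time(s)
  25: appears 1 time(s)
  29: appears 1 time(s)
  43: appears 3 time(s)
  47: appears 1 time(s)
Step 2: The value 43 appears most frequently (3 times).
Step 3: Mode = 43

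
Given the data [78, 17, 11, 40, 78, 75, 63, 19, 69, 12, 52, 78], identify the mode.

78

Step 1: Count the frequency of each value:
  11: appears 1 time(s)
  12: appears 1 time(s)
  17: appears 1 time(s)
  19: appears 1 time(s)
  40: appears 1 time(s)
  52: appears 1 time(s)
  63: appears 1 time(s)
  69: appears 1 time(s)
  75: appears 1 time(s)
  78: appears 3 time(s)
Step 2: The value 78 appears most frequently (3 times).
Step 3: Mode = 78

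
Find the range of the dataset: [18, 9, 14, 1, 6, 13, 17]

17

Step 1: Identify the maximum value: max = 18
Step 2: Identify the minimum value: min = 1
Step 3: Range = max - min = 18 - 1 = 17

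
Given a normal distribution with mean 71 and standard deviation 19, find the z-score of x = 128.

3

Step 1: Recall the z-score formula: z = (x - mu) / sigma
Step 2: Substitute values: z = (128 - 71) / 19
Step 3: z = 57 / 19 = 3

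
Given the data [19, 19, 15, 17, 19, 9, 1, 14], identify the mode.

19

Step 1: Count the frequency of each value:
  1: appears 1 time(s)
  9: appears 1 time(s)
  14: appears 1 time(s)
  15: appears 1 time(s)
  17: appears 1 time(s)
  19: appears 3 time(s)
Step 2: The value 19 appears most frequently (3 times).
Step 3: Mode = 19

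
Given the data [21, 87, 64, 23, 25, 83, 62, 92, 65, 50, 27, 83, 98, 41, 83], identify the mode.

83

Step 1: Count the frequency of each value:
  21: appears 1 time(s)
  23: appears 1 time(s)
  25: appears 1 time(s)
  27: appears 1 time(s)
  41: appears 1 time(s)
  50: appears 1 time(s)
  62: appears 1 time(s)
  64: appears 1 time(s)
  65: appears 1 time(s)
  83: appears 3 time(s)
  87: appears 1 time(s)
  92: appears 1 time(s)
  98: appears 1 time(s)
Step 2: The value 83 appears most frequently (3 times).
Step 3: Mode = 83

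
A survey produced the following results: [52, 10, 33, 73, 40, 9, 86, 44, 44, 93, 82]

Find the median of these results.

44

Step 1: Sort the data in ascending order: [9, 10, 33, 40, 44, 44, 52, 73, 82, 86, 93]
Step 2: The number of values is n = 11.
Step 3: Since n is odd, the median is the middle value at position 6: 44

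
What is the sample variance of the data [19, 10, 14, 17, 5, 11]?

25.8667

Step 1: Compute the mean: (19 + 10 + 14 + 17 + 5 + 11) / 6 = 12.6667
Step 2: Compute squared deviations from the mean:
  (19 - 12.6667)^2 = 40.1111
  (10 - 12.6667)^2 = 7.1111
  (14 - 12.6667)^2 = 1.7778
  (17 - 12.6667)^2 = 18.7778
  (5 - 12.6667)^2 = 58.7778
  (11 - 12.6667)^2 = 2.7778
Step 3: Sum of squared deviations = 129.3333
Step 4: Sample variance = 129.3333 / 5 = 25.8667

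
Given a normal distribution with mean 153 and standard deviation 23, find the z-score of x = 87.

-2.8696

Step 1: Recall the z-score formula: z = (x - mu) / sigma
Step 2: Substitute values: z = (87 - 153) / 23
Step 3: z = -66 / 23 = -2.8696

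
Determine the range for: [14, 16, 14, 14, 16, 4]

12

Step 1: Identify the maximum value: max = 16
Step 2: Identify the minimum value: min = 4
Step 3: Range = max - min = 16 - 4 = 12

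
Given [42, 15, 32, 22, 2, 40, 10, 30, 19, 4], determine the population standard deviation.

13.4625

Step 1: Compute the mean: 21.6
Step 2: Sum of squared deviations from the mean: 1812.4
Step 3: Population variance = 1812.4 / 10 = 181.24
Step 4: Standard deviation = sqrt(181.24) = 13.4625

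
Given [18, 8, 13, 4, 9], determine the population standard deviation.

4.7582

Step 1: Compute the mean: 10.4
Step 2: Sum of squared deviations from the mean: 113.2
Step 3: Population variance = 113.2 / 5 = 22.64
Step 4: Standard deviation = sqrt(22.64) = 4.7582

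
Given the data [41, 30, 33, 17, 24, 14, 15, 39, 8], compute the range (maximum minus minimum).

33

Step 1: Identify the maximum value: max = 41
Step 2: Identify the minimum value: min = 8
Step 3: Range = max - min = 41 - 8 = 33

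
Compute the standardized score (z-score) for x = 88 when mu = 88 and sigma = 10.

0

Step 1: Recall the z-score formula: z = (x - mu) / sigma
Step 2: Substitute values: z = (88 - 88) / 10
Step 3: z = 0 / 10 = 0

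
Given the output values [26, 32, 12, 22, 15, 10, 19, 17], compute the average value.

19.125

Step 1: Sum all values: 26 + 32 + 12 + 22 + 15 + 10 + 19 + 17 = 153
Step 2: Count the number of values: n = 8
Step 3: Mean = sum / n = 153 / 8 = 19.125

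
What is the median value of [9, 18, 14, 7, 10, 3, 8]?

9

Step 1: Sort the data in ascending order: [3, 7, 8, 9, 10, 14, 18]
Step 2: The number of values is n = 7.
Step 3: Since n is odd, the median is the middle value at position 4: 9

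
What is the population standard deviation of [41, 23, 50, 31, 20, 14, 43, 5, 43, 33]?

13.7772

Step 1: Compute the mean: 30.3
Step 2: Sum of squared deviations from the mean: 1898.1
Step 3: Population variance = 1898.1 / 10 = 189.81
Step 4: Standard deviation = sqrt(189.81) = 13.7772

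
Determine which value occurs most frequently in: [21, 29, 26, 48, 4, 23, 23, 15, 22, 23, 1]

23

Step 1: Count the frequency of each value:
  1: appears 1 time(s)
  4: appears 1 time(s)
  15: appears 1 time(s)
  21: appears 1 time(s)
  22: appears 1 time(s)
  23: appears 3 time(s)
  26: appears 1 time(s)
  29: appears 1 time(s)
  48: appears 1 time(s)
Step 2: The value 23 appears most frequently (3 times).
Step 3: Mode = 23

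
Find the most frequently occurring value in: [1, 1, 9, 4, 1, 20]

1

Step 1: Count the frequency of each value:
  1: appears 3 time(s)
  4: appears 1 time(s)
  9: appears 1 time(s)
  20: appears 1 time(s)
Step 2: The value 1 appears most frequently (3 times).
Step 3: Mode = 1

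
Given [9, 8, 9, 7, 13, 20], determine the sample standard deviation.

4.858

Step 1: Compute the mean: 11
Step 2: Sum of squared deviations from the mean: 118
Step 3: Sample variance = 118 / 5 = 23.6
Step 4: Standard deviation = sqrt(23.6) = 4.858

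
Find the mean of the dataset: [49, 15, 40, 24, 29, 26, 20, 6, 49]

28.6667

Step 1: Sum all values: 49 + 15 + 40 + 24 + 29 + 26 + 20 + 6 + 49 = 258
Step 2: Count the number of values: n = 9
Step 3: Mean = sum / n = 258 / 9 = 28.6667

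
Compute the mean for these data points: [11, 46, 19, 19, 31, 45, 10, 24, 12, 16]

23.3

Step 1: Sum all values: 11 + 46 + 19 + 19 + 31 + 45 + 10 + 24 + 12 + 16 = 233
Step 2: Count the number of values: n = 10
Step 3: Mean = sum / n = 233 / 10 = 23.3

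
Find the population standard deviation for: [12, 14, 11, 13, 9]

1.7205

Step 1: Compute the mean: 11.8
Step 2: Sum of squared deviations from the mean: 14.8
Step 3: Population variance = 14.8 / 5 = 2.96
Step 4: Standard deviation = sqrt(2.96) = 1.7205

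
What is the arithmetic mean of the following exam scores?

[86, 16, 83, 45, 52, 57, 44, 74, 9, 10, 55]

48.2727

Step 1: Sum all values: 86 + 16 + 83 + 45 + 52 + 57 + 44 + 74 + 9 + 10 + 55 = 531
Step 2: Count the number of values: n = 11
Step 3: Mean = sum / n = 531 / 11 = 48.2727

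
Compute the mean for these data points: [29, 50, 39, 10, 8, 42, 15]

27.5714

Step 1: Sum all values: 29 + 50 + 39 + 10 + 8 + 42 + 15 = 193
Step 2: Count the number of values: n = 7
Step 3: Mean = sum / n = 193 / 7 = 27.5714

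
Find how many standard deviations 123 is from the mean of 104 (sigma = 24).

0.7917

Step 1: Recall the z-score formula: z = (x - mu) / sigma
Step 2: Substitute values: z = (123 - 104) / 24
Step 3: z = 19 / 24 = 0.7917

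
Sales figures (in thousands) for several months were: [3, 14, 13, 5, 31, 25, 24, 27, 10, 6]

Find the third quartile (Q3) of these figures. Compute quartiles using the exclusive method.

25.5

Step 1: Sort the data: [3, 5, 6, 10, 13, 14, 24, 25, 27, 31]
Step 2: n = 10
Step 3: Using the exclusive quartile method:
  Q1 = 5.75
  Q2 (median) = 13.5
  Q3 = 25.5
  IQR = Q3 - Q1 = 25.5 - 5.75 = 19.75
Step 4: Q3 = 25.5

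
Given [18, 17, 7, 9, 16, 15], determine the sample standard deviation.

4.5461

Step 1: Compute the mean: 13.6667
Step 2: Sum of squared deviations from the mean: 103.3333
Step 3: Sample variance = 103.3333 / 5 = 20.6667
Step 4: Standard deviation = sqrt(20.6667) = 4.5461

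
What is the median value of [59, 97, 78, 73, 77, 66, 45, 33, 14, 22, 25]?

59

Step 1: Sort the data in ascending order: [14, 22, 25, 33, 45, 59, 66, 73, 77, 78, 97]
Step 2: The number of values is n = 11.
Step 3: Since n is odd, the median is the middle value at position 6: 59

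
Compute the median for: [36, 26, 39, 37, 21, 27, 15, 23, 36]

27

Step 1: Sort the data in ascending order: [15, 21, 23, 26, 27, 36, 36, 37, 39]
Step 2: The number of values is n = 9.
Step 3: Since n is odd, the median is the middle value at position 5: 27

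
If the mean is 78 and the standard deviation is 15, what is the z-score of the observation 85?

0.4667

Step 1: Recall the z-score formula: z = (x - mu) / sigma
Step 2: Substitute values: z = (85 - 78) / 15
Step 3: z = 7 / 15 = 0.4667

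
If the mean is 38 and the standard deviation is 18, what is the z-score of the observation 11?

-1.5

Step 1: Recall the z-score formula: z = (x - mu) / sigma
Step 2: Substitute values: z = (11 - 38) / 18
Step 3: z = -27 / 18 = -1.5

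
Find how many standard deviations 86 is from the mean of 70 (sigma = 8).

2

Step 1: Recall the z-score formula: z = (x - mu) / sigma
Step 2: Substitute values: z = (86 - 70) / 8
Step 3: z = 16 / 8 = 2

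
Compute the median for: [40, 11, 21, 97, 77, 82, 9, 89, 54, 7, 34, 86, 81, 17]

47

Step 1: Sort the data in ascending order: [7, 9, 11, 17, 21, 34, 40, 54, 77, 81, 82, 86, 89, 97]
Step 2: The number of values is n = 14.
Step 3: Since n is even, the median is the average of positions 7 and 8:
  Median = (40 + 54) / 2 = 47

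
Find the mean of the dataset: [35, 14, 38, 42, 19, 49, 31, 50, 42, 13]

33.3

Step 1: Sum all values: 35 + 14 + 38 + 42 + 19 + 49 + 31 + 50 + 42 + 13 = 333
Step 2: Count the number of values: n = 10
Step 3: Mean = sum / n = 333 / 10 = 33.3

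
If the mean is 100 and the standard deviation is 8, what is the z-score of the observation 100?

0

Step 1: Recall the z-score formula: z = (x - mu) / sigma
Step 2: Substitute values: z = (100 - 100) / 8
Step 3: z = 0 / 8 = 0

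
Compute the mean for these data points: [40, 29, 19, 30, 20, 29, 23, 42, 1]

25.8889

Step 1: Sum all values: 40 + 29 + 19 + 30 + 20 + 29 + 23 + 42 + 1 = 233
Step 2: Count the number of values: n = 9
Step 3: Mean = sum / n = 233 / 9 = 25.8889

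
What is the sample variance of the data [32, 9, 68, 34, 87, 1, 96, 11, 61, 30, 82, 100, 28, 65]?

1134.2198

Step 1: Compute the mean: (32 + 9 + 68 + 34 + 87 + 1 + 96 + 11 + 61 + 30 + 82 + 100 + 28 + 65) / 14 = 50.2857
Step 2: Compute squared deviations from the mean:
  (32 - 50.2857)^2 = 334.3673
  (9 - 50.2857)^2 = 1704.5102
  (68 - 50.2857)^2 = 313.7959
  (34 - 50.2857)^2 = 265.2245
  (87 - 50.2857)^2 = 1347.9388
  (1 - 50.2857)^2 = 2429.0816
  (96 - 50.2857)^2 = 2089.7959
  (11 - 50.2857)^2 = 1543.3673
  (61 - 50.2857)^2 = 114.7959
  (30 - 50.2857)^2 = 411.5102
  (82 - 50.2857)^2 = 1005.7959
  (100 - 50.2857)^2 = 2471.5102
  (28 - 50.2857)^2 = 496.6531
  (65 - 50.2857)^2 = 216.5102
Step 3: Sum of squared deviations = 14744.8571
Step 4: Sample variance = 14744.8571 / 13 = 1134.2198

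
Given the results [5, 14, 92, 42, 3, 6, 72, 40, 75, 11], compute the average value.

36

Step 1: Sum all values: 5 + 14 + 92 + 42 + 3 + 6 + 72 + 40 + 75 + 11 = 360
Step 2: Count the number of values: n = 10
Step 3: Mean = sum / n = 360 / 10 = 36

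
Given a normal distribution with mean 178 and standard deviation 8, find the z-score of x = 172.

-0.75

Step 1: Recall the z-score formula: z = (x - mu) / sigma
Step 2: Substitute values: z = (172 - 178) / 8
Step 3: z = -6 / 8 = -0.75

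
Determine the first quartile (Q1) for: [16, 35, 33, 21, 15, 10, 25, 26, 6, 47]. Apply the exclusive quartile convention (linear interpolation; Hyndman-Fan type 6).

13.75

Step 1: Sort the data: [6, 10, 15, 16, 21, 25, 26, 33, 35, 47]
Step 2: n = 10
Step 3: Using the exclusive quartile method:
  Q1 = 13.75
  Q2 (median) = 23
  Q3 = 33.5
  IQR = Q3 - Q1 = 33.5 - 13.75 = 19.75
Step 4: Q1 = 13.75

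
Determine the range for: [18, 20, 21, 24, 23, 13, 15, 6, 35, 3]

32

Step 1: Identify the maximum value: max = 35
Step 2: Identify the minimum value: min = 3
Step 3: Range = max - min = 35 - 3 = 32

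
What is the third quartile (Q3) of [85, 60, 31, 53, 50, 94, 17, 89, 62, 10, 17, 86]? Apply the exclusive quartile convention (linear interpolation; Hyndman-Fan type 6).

85.75

Step 1: Sort the data: [10, 17, 17, 31, 50, 53, 60, 62, 85, 86, 89, 94]
Step 2: n = 12
Step 3: Using the exclusive quartile method:
  Q1 = 20.5
  Q2 (median) = 56.5
  Q3 = 85.75
  IQR = Q3 - Q1 = 85.75 - 20.5 = 65.25
Step 4: Q3 = 85.75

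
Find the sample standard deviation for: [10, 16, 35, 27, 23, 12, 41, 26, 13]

10.7832

Step 1: Compute the mean: 22.5556
Step 2: Sum of squared deviations from the mean: 930.2222
Step 3: Sample variance = 930.2222 / 8 = 116.2778
Step 4: Standard deviation = sqrt(116.2778) = 10.7832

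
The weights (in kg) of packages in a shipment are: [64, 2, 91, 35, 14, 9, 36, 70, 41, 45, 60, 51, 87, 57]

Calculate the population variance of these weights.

678.6327

Step 1: Compute the mean: (64 + 2 + 91 + 35 + 14 + 9 + 36 + 70 + 41 + 45 + 60 + 51 + 87 + 57) / 14 = 47.2857
Step 2: Compute squared deviations from the mean:
  (64 - 47.2857)^2 = 279.3673
  (2 - 47.2857)^2 = 2050.7959
  (91 - 47.2857)^2 = 1910.9388
  (35 - 47.2857)^2 = 150.9388
  (14 - 47.2857)^2 = 1107.9388
  (9 - 47.2857)^2 = 1465.7959
  (36 - 47.2857)^2 = 127.3673
  (70 - 47.2857)^2 = 515.9388
  (41 - 47.2857)^2 = 39.5102
  (45 - 47.2857)^2 = 5.2245
  (60 - 47.2857)^2 = 161.6531
  (51 - 47.2857)^2 = 13.7959
  (87 - 47.2857)^2 = 1577.2245
  (57 - 47.2857)^2 = 94.3673
Step 3: Sum of squared deviations = 9500.8571
Step 4: Population variance = 9500.8571 / 14 = 678.6327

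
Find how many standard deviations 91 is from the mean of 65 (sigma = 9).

2.8889

Step 1: Recall the z-score formula: z = (x - mu) / sigma
Step 2: Substitute values: z = (91 - 65) / 9
Step 3: z = 26 / 9 = 2.8889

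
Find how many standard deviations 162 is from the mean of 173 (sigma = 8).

-1.375

Step 1: Recall the z-score formula: z = (x - mu) / sigma
Step 2: Substitute values: z = (162 - 173) / 8
Step 3: z = -11 / 8 = -1.375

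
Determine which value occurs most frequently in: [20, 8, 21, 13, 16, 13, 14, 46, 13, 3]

13

Step 1: Count the frequency of each value:
  3: appears 1 time(s)
  8: appears 1 time(s)
  13: appears 3 time(s)
  14: appears 1 time(s)
  16: appears 1 time(s)
  20: appears 1 time(s)
  21: appears 1 time(s)
  46: appears 1 time(s)
Step 2: The value 13 appears most frequently (3 times).
Step 3: Mode = 13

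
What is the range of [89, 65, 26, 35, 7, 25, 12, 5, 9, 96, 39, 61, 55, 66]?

91

Step 1: Identify the maximum value: max = 96
Step 2: Identify the minimum value: min = 5
Step 3: Range = max - min = 96 - 5 = 91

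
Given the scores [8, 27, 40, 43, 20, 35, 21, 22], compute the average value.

27

Step 1: Sum all values: 8 + 27 + 40 + 43 + 20 + 35 + 21 + 22 = 216
Step 2: Count the number of values: n = 8
Step 3: Mean = sum / n = 216 / 8 = 27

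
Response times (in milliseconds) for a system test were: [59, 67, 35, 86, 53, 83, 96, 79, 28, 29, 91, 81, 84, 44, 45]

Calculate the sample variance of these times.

556.4286

Step 1: Compute the mean: (59 + 67 + 35 + 86 + 53 + 83 + 96 + 79 + 28 + 29 + 91 + 81 + 84 + 44 + 45) / 15 = 64
Step 2: Compute squared deviations from the mean:
  (59 - 64)^2 = 25
  (67 - 64)^2 = 9
  (35 - 64)^2 = 841
  (86 - 64)^2 = 484
  (53 - 64)^2 = 121
  (83 - 64)^2 = 361
  (96 - 64)^2 = 1024
  (79 - 64)^2 = 225
  (28 - 64)^2 = 1296
  (29 - 64)^2 = 1225
  (91 - 64)^2 = 729
  (81 - 64)^2 = 289
  (84 - 64)^2 = 400
  (44 - 64)^2 = 400
  (45 - 64)^2 = 361
Step 3: Sum of squared deviations = 7790
Step 4: Sample variance = 7790 / 14 = 556.4286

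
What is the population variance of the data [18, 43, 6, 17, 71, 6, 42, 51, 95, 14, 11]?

778.7273

Step 1: Compute the mean: (18 + 43 + 6 + 17 + 71 + 6 + 42 + 51 + 95 + 14 + 11) / 11 = 34
Step 2: Compute squared deviations from the mean:
  (18 - 34)^2 = 256
  (43 - 34)^2 = 81
  (6 - 34)^2 = 784
  (17 - 34)^2 = 289
  (71 - 34)^2 = 1369
  (6 - 34)^2 = 784
  (42 - 34)^2 = 64
  (51 - 34)^2 = 289
  (95 - 34)^2 = 3721
  (14 - 34)^2 = 400
  (11 - 34)^2 = 529
Step 3: Sum of squared deviations = 8566
Step 4: Population variance = 8566 / 11 = 778.7273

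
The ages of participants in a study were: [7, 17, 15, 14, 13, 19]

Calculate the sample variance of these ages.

16.9667

Step 1: Compute the mean: (7 + 17 + 15 + 14 + 13 + 19) / 6 = 14.1667
Step 2: Compute squared deviations from the mean:
  (7 - 14.1667)^2 = 51.3611
  (17 - 14.1667)^2 = 8.0278
  (15 - 14.1667)^2 = 0.6944
  (14 - 14.1667)^2 = 0.0278
  (13 - 14.1667)^2 = 1.3611
  (19 - 14.1667)^2 = 23.3611
Step 3: Sum of squared deviations = 84.8333
Step 4: Sample variance = 84.8333 / 5 = 16.9667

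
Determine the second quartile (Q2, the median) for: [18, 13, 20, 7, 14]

14

Step 1: Sort the data: [7, 13, 14, 18, 20]
Step 2: n = 5
Step 3: Q2 is the median. Since n is odd, it is the middle value at position 3: 14
Step 4: Q2 = 14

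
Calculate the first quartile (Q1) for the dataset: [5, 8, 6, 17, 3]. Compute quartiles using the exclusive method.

4

Step 1: Sort the data: [3, 5, 6, 8, 17]
Step 2: n = 5
Step 3: Using the exclusive quartile method:
  Q1 = 4
  Q2 (median) = 6
  Q3 = 12.5
  IQR = Q3 - Q1 = 12.5 - 4 = 8.5
Step 4: Q1 = 4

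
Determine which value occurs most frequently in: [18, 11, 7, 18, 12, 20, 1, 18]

18

Step 1: Count the frequency of each value:
  1: appears 1 time(s)
  7: appears 1 time(s)
  11: appears 1 time(s)
  12: appears 1 time(s)
  18: appears 3 time(s)
  20: appears 1 time(s)
Step 2: The value 18 appears most frequently (3 times).
Step 3: Mode = 18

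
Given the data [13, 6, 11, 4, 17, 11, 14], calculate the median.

11

Step 1: Sort the data in ascending order: [4, 6, 11, 11, 13, 14, 17]
Step 2: The number of values is n = 7.
Step 3: Since n is odd, the median is the middle value at position 4: 11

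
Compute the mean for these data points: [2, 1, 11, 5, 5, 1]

4.1667

Step 1: Sum all values: 2 + 1 + 11 + 5 + 5 + 1 = 25
Step 2: Count the number of values: n = 6
Step 3: Mean = sum / n = 25 / 6 = 4.1667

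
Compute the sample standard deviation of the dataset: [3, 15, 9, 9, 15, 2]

5.6006

Step 1: Compute the mean: 8.8333
Step 2: Sum of squared deviations from the mean: 156.8333
Step 3: Sample variance = 156.8333 / 5 = 31.3667
Step 4: Standard deviation = sqrt(31.3667) = 5.6006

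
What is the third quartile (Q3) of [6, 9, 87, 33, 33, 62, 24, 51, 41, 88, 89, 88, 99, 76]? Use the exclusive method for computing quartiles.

88

Step 1: Sort the data: [6, 9, 24, 33, 33, 41, 51, 62, 76, 87, 88, 88, 89, 99]
Step 2: n = 14
Step 3: Using the exclusive quartile method:
  Q1 = 30.75
  Q2 (median) = 56.5
  Q3 = 88
  IQR = Q3 - Q1 = 88 - 30.75 = 57.25
Step 4: Q3 = 88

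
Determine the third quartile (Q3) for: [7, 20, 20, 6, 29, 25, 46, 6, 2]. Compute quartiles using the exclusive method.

27

Step 1: Sort the data: [2, 6, 6, 7, 20, 20, 25, 29, 46]
Step 2: n = 9
Step 3: Using the exclusive quartile method:
  Q1 = 6
  Q2 (median) = 20
  Q3 = 27
  IQR = Q3 - Q1 = 27 - 6 = 21
Step 4: Q3 = 27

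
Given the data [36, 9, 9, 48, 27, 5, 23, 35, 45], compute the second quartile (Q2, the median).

27

Step 1: Sort the data: [5, 9, 9, 23, 27, 35, 36, 45, 48]
Step 2: n = 9
Step 3: Q2 is the median. Since n is odd, it is the middle value at position 5: 27
Step 4: Q2 = 27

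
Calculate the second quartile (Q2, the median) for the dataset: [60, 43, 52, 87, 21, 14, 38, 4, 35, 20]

36.5

Step 1: Sort the data: [4, 14, 20, 21, 35, 38, 43, 52, 60, 87]
Step 2: n = 10
Step 3: Q2 is the median. Since n is even, it is the average of the values at positions 5 and 6:
  Q2 = (35 + 38) / 2 = 36.5
Step 4: Q2 = 36.5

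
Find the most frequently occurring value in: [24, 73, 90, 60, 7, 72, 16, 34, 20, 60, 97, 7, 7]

7

Step 1: Count the frequency of each value:
  7: appears 3 time(s)
  16: appears 1 time(s)
  20: appears 1 time(s)
  24: appears 1 time(s)
  34: appears 1 time(s)
  60: appears 2 time(s)
  72: appears 1 time(s)
  73: appears 1 time(s)
  90: appears 1 time(s)
  97: appears 1 time(s)
Step 2: The value 7 appears most frequently (3 times).
Step 3: Mode = 7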